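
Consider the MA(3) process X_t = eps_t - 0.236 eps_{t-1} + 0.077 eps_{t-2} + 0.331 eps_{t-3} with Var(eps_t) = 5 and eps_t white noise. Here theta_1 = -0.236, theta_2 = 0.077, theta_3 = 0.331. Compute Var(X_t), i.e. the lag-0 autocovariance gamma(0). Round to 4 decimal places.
\gamma(0) = 5.8559

For an MA(q) process X_t = eps_t + sum_i theta_i eps_{t-i} with
Var(eps_t) = sigma^2, the variance is
  gamma(0) = sigma^2 * (1 + sum_i theta_i^2).
  sum_i theta_i^2 = (-0.236)^2 + (0.077)^2 + (0.331)^2 = 0.055696 + 0.005929 + 0.109561 = 0.171186.
  gamma(0) = 5 * (1 + 0.171186) = 5 * 1.171186 = 5.85593, which rounds to 5.8559.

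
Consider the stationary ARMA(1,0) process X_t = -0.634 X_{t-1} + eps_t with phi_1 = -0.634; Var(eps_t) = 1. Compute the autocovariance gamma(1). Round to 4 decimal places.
\gamma(1) = -1.0601

Multiply the model equation by X_{t-k} and take expectations. With theta_0 = psi_0 = 1 and psi_j the MA(infinity) weights, this gives
  gamma(k) - sum_i phi_i gamma(k-i) = c_k,
  c_k = sigma^2 * sum_{j=k..q} theta_j psi_{j-k}   (c_k = 0 for k > q),
using gamma(-m) = gamma(m).
Pure AR (q = 0): c_0 = sigma^2 = 1, c_k = 0 for k >= 1.
Equations for k = 0 and k = 1 (AR order 1):
  gamma(0) = phi_1 gamma(1) + c_0
  gamma(1) = phi_1 gamma(0) + c_1
Substituting the second into the first: gamma(0) (1 - phi_1^2) = c_0 + phi_1 c_1, so
  gamma(0) = c_0 / (1 - phi_1^2) = 1 / (1 - (-0.634)^2) = 1 / 0.598044 = 1.672118.
  gamma(1) = phi_1 gamma(0) = (-0.634)(1.672118) = -1.060123.
Therefore gamma(1) = -1.0601 (to 4 decimal places).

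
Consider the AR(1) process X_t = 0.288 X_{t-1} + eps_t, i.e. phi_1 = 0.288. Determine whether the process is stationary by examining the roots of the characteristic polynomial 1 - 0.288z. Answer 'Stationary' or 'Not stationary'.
\text{Stationary}

The AR(p) characteristic polynomial is P(z) = 1 - 0.288z.
Stationarity requires all roots to lie outside the unit circle, i.e. |z| > 1 for every root.
This is linear in z: 1 + (-0.288) z = 0  =>  z = -1/(-0.288) = 3.472222,  |z| = 3.472222.
Moduli of all roots: 3.4722.
All moduli strictly greater than 1? Yes.
Verdict: Stationary.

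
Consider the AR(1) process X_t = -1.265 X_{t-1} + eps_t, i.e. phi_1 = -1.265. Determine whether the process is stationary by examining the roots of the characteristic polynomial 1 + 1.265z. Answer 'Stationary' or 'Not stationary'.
\text{Not stationary}

The AR(p) characteristic polynomial is P(z) = 1 + 1.265z.
Stationarity requires all roots to lie outside the unit circle, i.e. |z| > 1 for every root.
This is linear in z: 1 + (1.265) z = 0  =>  z = -1/(1.265) = -0.790514,  |z| = 0.790514.
Moduli of all roots: 0.7905.
All moduli strictly greater than 1? No.
Verdict: Not stationary.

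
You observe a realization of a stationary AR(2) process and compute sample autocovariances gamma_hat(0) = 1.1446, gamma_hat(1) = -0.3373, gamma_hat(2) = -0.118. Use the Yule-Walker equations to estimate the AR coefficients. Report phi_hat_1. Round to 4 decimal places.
\hat\phi_{1} = -0.3560

The Yule-Walker equations for an AR(p) process read, in matrix form,
  Gamma_p phi = r_p,   with   (Gamma_p)_{ij} = gamma(|i - j|),
                       (r_p)_i = gamma(i),   i,j = 1..p.
Substitute the sample gammas (Toeplitz matrix and right-hand side of size 2):
  Gamma_p = [[1.1446, -0.3373], [-0.3373, 1.1446]]
  r_p     = [-0.3373, -0.118]
Written out:
  1.1446 phi_1 - 0.3373 phi_2 = -0.3373
  -0.3373 phi_1 + 1.1446 phi_2 = -0.118
Solve by Cramer's rule:
  det = gamma(0)^2 - gamma(1)^2 = (1.1446)^2 - (-0.3373)^2 = 1.31010916 - 0.11377129 = 1.19633787
  phi_hat_1 = [gamma(1) gamma(0) - gamma(1) gamma(2)] / det = [(-0.3373)(1.1446) - (-0.3373)(-0.118)] / 1.19633787 = -0.42587498 / 1.19633787 = -0.356
  phi_hat_2 = [gamma(0) gamma(2) - gamma(1)^2] / det = [(1.1446)(-0.118) - (-0.3373)^2] / 1.19633787 = -0.24883409 / 1.19633787 = -0.208
So phi_hat = [-0.3560, -0.2080].
Therefore phi_hat_1 = -0.3560.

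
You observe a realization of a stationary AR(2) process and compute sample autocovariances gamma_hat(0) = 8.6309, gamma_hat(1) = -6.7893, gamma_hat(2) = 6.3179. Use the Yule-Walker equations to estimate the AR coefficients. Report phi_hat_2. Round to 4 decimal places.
\hat\phi_{2} = 0.2970

The Yule-Walker equations for an AR(p) process read, in matrix form,
  Gamma_p phi = r_p,   with   (Gamma_p)_{ij} = gamma(|i - j|),
                       (r_p)_i = gamma(i),   i,j = 1..p.
Substitute the sample gammas (Toeplitz matrix and right-hand side of size 2):
  Gamma_p = [[8.6309, -6.7893], [-6.7893, 8.6309]]
  r_p     = [-6.7893, 6.3179]
Written out:
  8.6309 phi_1 - 6.7893 phi_2 = -6.7893
  -6.7893 phi_1 + 8.6309 phi_2 = 6.3179
Solve by Cramer's rule:
  det = gamma(0)^2 - gamma(1)^2 = (8.6309)^2 - (-6.7893)^2 = 74.49243481 - 46.09459449 = 28.39784032
  phi_hat_1 = [gamma(1) gamma(0) - gamma(1) gamma(2)] / det = [(-6.7893)(8.6309) - (-6.7893)(6.3179)] / 28.39784032 = -15.7036509 / 28.39784032 = -0.553
  phi_hat_2 = [gamma(0) gamma(2) - gamma(1)^2] / det = [(8.6309)(6.3179) - (-6.7893)^2] / 28.39784032 = 8.43456862 / 28.39784032 = 0.297
So phi_hat = [-0.5530, 0.2970].
Therefore phi_hat_2 = 0.2970.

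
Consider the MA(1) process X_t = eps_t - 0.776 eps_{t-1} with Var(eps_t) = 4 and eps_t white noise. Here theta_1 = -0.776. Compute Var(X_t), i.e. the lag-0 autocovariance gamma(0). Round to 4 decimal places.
\gamma(0) = 6.4087

For an MA(q) process X_t = eps_t + sum_i theta_i eps_{t-i} with
Var(eps_t) = sigma^2, the variance is
  gamma(0) = sigma^2 * (1 + sum_i theta_i^2).
  sum_i theta_i^2 = (-0.776)^2 = 0.602176.
  gamma(0) = 4 * (1 + 0.602176) = 4 * 1.602176 = 6.408704, which rounds to 6.4087.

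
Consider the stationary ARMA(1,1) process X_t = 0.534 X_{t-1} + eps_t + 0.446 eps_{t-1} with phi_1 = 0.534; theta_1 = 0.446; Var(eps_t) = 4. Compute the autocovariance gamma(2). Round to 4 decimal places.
\gamma(2) = 3.6257

Multiply the model equation by X_{t-k} and take expectations. With theta_0 = psi_0 = 1 and psi_j the MA(infinity) weights, this gives
  gamma(k) - sum_i phi_i gamma(k-i) = c_k,
  c_k = sigma^2 * sum_{j=k..q} theta_j psi_{j-k}   (c_k = 0 for k > q),
using gamma(-m) = gamma(m).
psi-weights needed (psi_j = theta_j + sum_i phi_i psi_{j-i}):
  psi_1 = theta_1 + phi_1 = 0.446 + (0.534) = 0.98
Right-hand sides:
  c_0 = sigma^2 (1 + theta_1 psi_1) = 4 * (1 + (0.446)(0.98)) = 4 * 1.43708 = 5.74832
  c_1 = sigma^2 theta_1 = 4 * (0.446) = 1.784
  c_2 = 0
Equations for k = 0 and k = 1 (AR order 1):
  gamma(0) = phi_1 gamma(1) + c_0
  gamma(1) = phi_1 gamma(0) + c_1
Substituting the second into the first: gamma(0) (1 - phi_1^2) = c_0 + phi_1 c_1, so
  gamma(0) = (c_0 + phi_1 c_1) / (1 - phi_1^2) = (5.74832 + (0.534)(1.784)) / (1 - (0.534)^2) = 6.700976 / 0.714844 = 9.37404.
  gamma(1) = phi_1 gamma(0) + c_1 = (0.534)(9.37404) + (1.784) = 6.789737.
For k = 2 (> q): gamma(2) = phi_1 gamma(1) = (0.534)(6.789737) = 3.62572.
Therefore gamma(2) = 3.6257 (to 4 decimal places).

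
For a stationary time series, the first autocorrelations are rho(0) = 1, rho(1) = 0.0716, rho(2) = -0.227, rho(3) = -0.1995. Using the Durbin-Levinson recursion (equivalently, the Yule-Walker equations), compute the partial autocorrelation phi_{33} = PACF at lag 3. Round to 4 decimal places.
\phi_{33} = -0.1730

The PACF at lag k is phi_{kk}, the last component of the solution
to the Yule-Walker system G_k phi = r_k where
  (G_k)_{ij} = rho(|i - j|), (r_k)_i = rho(i), i,j = 1..k.
Equivalently, Durbin-Levinson gives phi_{kk} iteratively:
  phi_{11} = rho(1)
  phi_{kk} = [rho(k) - sum_{j=1..k-1} phi_{k-1,j} rho(k-j)]
            / [1 - sum_{j=1..k-1} phi_{k-1,j} rho(j)],
  phi_{k,j} = phi_{k-1,j} - phi_{kk} phi_{k-1,k-j},  j = 1..k-1.
Step k = 1:
  phi_11 = rho(1) = 0.0716.
Step k = 2:
  phi_22 = [rho(2) - phi_11 rho(1)] / [1 - phi_11 rho(1)] = [-0.227 - (0.0716)(0.0716)] / [1 - (0.0716)(0.0716)]
         = -0.23212656 / 0.99487344 = -0.233323.
  Update: phi_21 = phi_11 - phi_22 phi_11 = 0.0716 - (-0.233323)(0.0716) = 0.088306.
Step k = 3:
  phi_33 = [rho(3) - phi_21 rho(2) - phi_22 rho(1)] / [1 - phi_21 rho(1) - phi_22 rho(2)]
    numerator   = -0.1995 - (0.088306)(-0.227) - (-0.233323)(0.0716) = -0.16274865
    denominator = 1 - (0.088306)(0.0716) - (-0.233323)(-0.227) = 0.94071304
  phi_33 = -0.16274865 / 0.94071304 = -0.173.
Therefore phi_{33} = -0.1730.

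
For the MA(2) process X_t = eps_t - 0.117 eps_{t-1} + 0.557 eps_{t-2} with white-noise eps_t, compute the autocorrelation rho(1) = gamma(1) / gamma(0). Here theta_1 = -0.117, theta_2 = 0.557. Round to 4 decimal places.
\rho(1) = -0.1376

For an MA(q) process with theta_0 = 1, the autocovariance is
  gamma(k) = sigma^2 * sum_{i=0..q-k} theta_i * theta_{i+k},
and rho(k) = gamma(k) / gamma(0). Sigma^2 cancels.
  numerator   = (1)*(-0.117) + (-0.117)*(0.557) = -0.182169.
  denominator = (1)^2 + (-0.117)^2 + (0.557)^2 = 1.323938.
  rho(1) = -0.182169 / 1.323938 = -0.1376.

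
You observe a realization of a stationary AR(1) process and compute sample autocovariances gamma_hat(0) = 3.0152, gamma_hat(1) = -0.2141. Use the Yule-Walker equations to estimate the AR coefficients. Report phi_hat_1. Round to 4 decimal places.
\hat\phi_{1} = -0.0710

The Yule-Walker equations for an AR(p) process read, in matrix form,
  Gamma_p phi = r_p,   with   (Gamma_p)_{ij} = gamma(|i - j|),
                       (r_p)_i = gamma(i),   i,j = 1..p.
Substitute the sample gammas (Toeplitz matrix and right-hand side of size 1):
  Gamma_p = [[3.0152]]
  r_p     = [-0.2141]
With p = 1 this is the single equation gamma(0) phi_1 = gamma(1):
  phi_hat_1 = gamma(1) / gamma(0) = -0.2141 / 3.0152 = -0.0710.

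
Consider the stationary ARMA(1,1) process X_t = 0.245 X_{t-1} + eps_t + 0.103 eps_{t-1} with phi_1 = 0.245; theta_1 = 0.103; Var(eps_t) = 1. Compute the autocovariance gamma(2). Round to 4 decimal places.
\gamma(2) = 0.0930

Multiply the model equation by X_{t-k} and take expectations. With theta_0 = psi_0 = 1 and psi_j the MA(infinity) weights, this gives
  gamma(k) - sum_i phi_i gamma(k-i) = c_k,
  c_k = sigma^2 * sum_{j=k..q} theta_j psi_{j-k}   (c_k = 0 for k > q),
using gamma(-m) = gamma(m).
psi-weights needed (psi_j = theta_j + sum_i phi_i psi_{j-i}):
  psi_1 = theta_1 + phi_1 = 0.103 + (0.245) = 0.348
Right-hand sides:
  c_0 = sigma^2 (1 + theta_1 psi_1) = 1 * (1 + (0.103)(0.348)) = 1 * 1.035844 = 1.035844
  c_1 = sigma^2 theta_1 = 1 * (0.103) = 0.103
  c_2 = 0
Equations for k = 0 and k = 1 (AR order 1):
  gamma(0) = phi_1 gamma(1) + c_0
  gamma(1) = phi_1 gamma(0) + c_1
Substituting the second into the first: gamma(0) (1 - phi_1^2) = c_0 + phi_1 c_1, so
  gamma(0) = (c_0 + phi_1 c_1) / (1 - phi_1^2) = (1.035844 + (0.245)(0.103)) / (1 - (0.245)^2) = 1.061079 / 0.939975 = 1.128837.
  gamma(1) = phi_1 gamma(0) + c_1 = (0.245)(1.128837) + (0.103) = 0.379565.
For k = 2 (> q): gamma(2) = phi_1 gamma(1) = (0.245)(0.379565) = 0.092993.
Therefore gamma(2) = 0.0930 (to 4 decimal places).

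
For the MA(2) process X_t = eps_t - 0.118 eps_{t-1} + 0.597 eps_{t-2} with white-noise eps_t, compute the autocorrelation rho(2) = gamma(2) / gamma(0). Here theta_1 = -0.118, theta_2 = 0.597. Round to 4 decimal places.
\rho(2) = 0.4357

For an MA(q) process with theta_0 = 1, the autocovariance is
  gamma(k) = sigma^2 * sum_{i=0..q-k} theta_i * theta_{i+k},
and rho(k) = gamma(k) / gamma(0). Sigma^2 cancels.
  numerator   = (1)*(0.597) = 0.597.
  denominator = (1)^2 + (-0.118)^2 + (0.597)^2 = 1.370333.
  rho(2) = 0.597 / 1.370333 = 0.4357.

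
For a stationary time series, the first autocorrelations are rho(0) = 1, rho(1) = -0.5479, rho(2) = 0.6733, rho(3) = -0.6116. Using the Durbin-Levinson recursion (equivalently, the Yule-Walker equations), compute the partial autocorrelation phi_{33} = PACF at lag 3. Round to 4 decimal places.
\phi_{33} = -0.2940

The PACF at lag k is phi_{kk}, the last component of the solution
to the Yule-Walker system G_k phi = r_k where
  (G_k)_{ij} = rho(|i - j|), (r_k)_i = rho(i), i,j = 1..k.
Equivalently, Durbin-Levinson gives phi_{kk} iteratively:
  phi_{11} = rho(1)
  phi_{kk} = [rho(k) - sum_{j=1..k-1} phi_{k-1,j} rho(k-j)]
            / [1 - sum_{j=1..k-1} phi_{k-1,j} rho(j)],
  phi_{k,j} = phi_{k-1,j} - phi_{kk} phi_{k-1,k-j},  j = 1..k-1.
Step k = 1:
  phi_11 = rho(1) = -0.5479.
Step k = 2:
  phi_22 = [rho(2) - phi_11 rho(1)] / [1 - phi_11 rho(1)] = [0.6733 - (-0.5479)(-0.5479)] / [1 - (-0.5479)(-0.5479)]
         = 0.37310559 / 0.69980559 = 0.533156.
  Update: phi_21 = phi_11 - phi_22 phi_11 = -0.5479 - (0.533156)(-0.5479) = -0.255784.
Step k = 3:
  phi_33 = [rho(3) - phi_21 rho(2) - phi_22 rho(1)] / [1 - phi_21 rho(1) - phi_22 rho(2)]
    numerator   = -0.6116 - (-0.255784)(0.6733) - (0.533156)(-0.5479) = -0.14726457
    denominator = 1 - (-0.255784)(-0.5479) - (0.533156)(0.6733) = 0.50088208
  phi_33 = -0.14726457 / 0.50088208 = -0.294.
Therefore phi_{33} = -0.2940.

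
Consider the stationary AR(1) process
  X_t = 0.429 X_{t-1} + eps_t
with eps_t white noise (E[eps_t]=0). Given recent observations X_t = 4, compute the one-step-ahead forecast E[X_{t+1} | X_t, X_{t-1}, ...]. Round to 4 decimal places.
E[X_{t+1} \mid \mathcal F_t] = 1.7160

For an AR(p) model X_t = c + sum_i phi_i X_{t-i} + eps_t, the
one-step-ahead conditional mean is
  E[X_{t+1} | X_t, ...] = c + sum_i phi_i X_{t+1-i}.
Substitute known values:
  E[X_{t+1} | ...] = (0.429) * (4)
                   = 1.7160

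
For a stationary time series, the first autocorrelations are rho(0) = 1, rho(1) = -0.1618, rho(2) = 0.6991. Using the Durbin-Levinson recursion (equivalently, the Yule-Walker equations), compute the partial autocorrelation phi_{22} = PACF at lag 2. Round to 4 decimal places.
\phi_{22} = 0.6910

The PACF at lag k is phi_{kk}, the last component of the solution
to the Yule-Walker system G_k phi = r_k where
  (G_k)_{ij} = rho(|i - j|), (r_k)_i = rho(i), i,j = 1..k.
Equivalently, Durbin-Levinson gives phi_{kk} iteratively:
  phi_{11} = rho(1)
  phi_{kk} = [rho(k) - sum_{j=1..k-1} phi_{k-1,j} rho(k-j)]
            / [1 - sum_{j=1..k-1} phi_{k-1,j} rho(j)],
  phi_{k,j} = phi_{k-1,j} - phi_{kk} phi_{k-1,k-j},  j = 1..k-1.
Step k = 1:
  phi_11 = rho(1) = -0.1618.
Step k = 2:
  phi_22 = [rho(2) - phi_11 rho(1)] / [1 - phi_11 rho(1)] = [0.6991 - (-0.1618)(-0.1618)] / [1 - (-0.1618)(-0.1618)]
         = 0.67292076 / 0.97382076 = 0.691.
Therefore phi_{22} = 0.6910.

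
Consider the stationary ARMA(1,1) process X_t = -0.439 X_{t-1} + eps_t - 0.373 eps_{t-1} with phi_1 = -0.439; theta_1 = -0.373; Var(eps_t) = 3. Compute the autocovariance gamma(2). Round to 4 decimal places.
\gamma(2) = 1.5416

Multiply the model equation by X_{t-k} and take expectations. With theta_0 = psi_0 = 1 and psi_j the MA(infinity) weights, this gives
  gamma(k) - sum_i phi_i gamma(k-i) = c_k,
  c_k = sigma^2 * sum_{j=k..q} theta_j psi_{j-k}   (c_k = 0 for k > q),
using gamma(-m) = gamma(m).
psi-weights needed (psi_j = theta_j + sum_i phi_i psi_{j-i}):
  psi_1 = theta_1 + phi_1 = -0.373 + (-0.439) = -0.812
Right-hand sides:
  c_0 = sigma^2 (1 + theta_1 psi_1) = 3 * (1 + (-0.373)(-0.812)) = 3 * 1.302876 = 3.908628
  c_1 = sigma^2 theta_1 = 3 * (-0.373) = -1.119
  c_2 = 0
Equations for k = 0 and k = 1 (AR order 1):
  gamma(0) = phi_1 gamma(1) + c_0
  gamma(1) = phi_1 gamma(0) + c_1
Substituting the second into the first: gamma(0) (1 - phi_1^2) = c_0 + phi_1 c_1, so
  gamma(0) = (c_0 + phi_1 c_1) / (1 - phi_1^2) = (3.908628 + (-0.439)(-1.119)) / (1 - (-0.439)^2) = 4.399869 / 0.807279 = 5.450246.
  gamma(1) = phi_1 gamma(0) + c_1 = (-0.439)(5.450246) + (-1.119) = -3.511658.
For k = 2 (> q): gamma(2) = phi_1 gamma(1) = (-0.439)(-3.511658) = 1.541618.
Therefore gamma(2) = 1.5416 (to 4 decimal places).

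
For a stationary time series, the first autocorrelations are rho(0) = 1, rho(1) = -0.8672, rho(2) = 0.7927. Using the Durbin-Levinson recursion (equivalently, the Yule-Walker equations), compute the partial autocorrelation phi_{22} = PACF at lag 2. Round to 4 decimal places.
\phi_{22} = 0.1640

The PACF at lag k is phi_{kk}, the last component of the solution
to the Yule-Walker system G_k phi = r_k where
  (G_k)_{ij} = rho(|i - j|), (r_k)_i = rho(i), i,j = 1..k.
Equivalently, Durbin-Levinson gives phi_{kk} iteratively:
  phi_{11} = rho(1)
  phi_{kk} = [rho(k) - sum_{j=1..k-1} phi_{k-1,j} rho(k-j)]
            / [1 - sum_{j=1..k-1} phi_{k-1,j} rho(j)],
  phi_{k,j} = phi_{k-1,j} - phi_{kk} phi_{k-1,k-j},  j = 1..k-1.
Step k = 1:
  phi_11 = rho(1) = -0.8672.
Step k = 2:
  phi_22 = [rho(2) - phi_11 rho(1)] / [1 - phi_11 rho(1)] = [0.7927 - (-0.8672)(-0.8672)] / [1 - (-0.8672)(-0.8672)]
         = 0.04066416 / 0.24796416 = 0.164.
Therefore phi_{22} = 0.1640.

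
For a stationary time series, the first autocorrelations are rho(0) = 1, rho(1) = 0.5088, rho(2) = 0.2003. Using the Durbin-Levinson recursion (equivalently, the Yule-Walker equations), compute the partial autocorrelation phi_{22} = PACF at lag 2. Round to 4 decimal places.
\phi_{22} = -0.0790

The PACF at lag k is phi_{kk}, the last component of the solution
to the Yule-Walker system G_k phi = r_k where
  (G_k)_{ij} = rho(|i - j|), (r_k)_i = rho(i), i,j = 1..k.
Equivalently, Durbin-Levinson gives phi_{kk} iteratively:
  phi_{11} = rho(1)
  phi_{kk} = [rho(k) - sum_{j=1..k-1} phi_{k-1,j} rho(k-j)]
            / [1 - sum_{j=1..k-1} phi_{k-1,j} rho(j)],
  phi_{k,j} = phi_{k-1,j} - phi_{kk} phi_{k-1,k-j},  j = 1..k-1.
Step k = 1:
  phi_11 = rho(1) = 0.5088.
Step k = 2:
  phi_22 = [rho(2) - phi_11 rho(1)] / [1 - phi_11 rho(1)] = [0.2003 - (0.5088)(0.5088)] / [1 - (0.5088)(0.5088)]
         = -0.05857744 / 0.74112256 = -0.079.
Therefore phi_{22} = -0.0790.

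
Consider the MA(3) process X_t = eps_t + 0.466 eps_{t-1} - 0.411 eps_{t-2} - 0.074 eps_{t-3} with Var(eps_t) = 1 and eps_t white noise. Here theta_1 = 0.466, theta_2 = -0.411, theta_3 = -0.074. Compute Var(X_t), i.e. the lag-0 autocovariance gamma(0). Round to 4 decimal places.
\gamma(0) = 1.3916

For an MA(q) process X_t = eps_t + sum_i theta_i eps_{t-i} with
Var(eps_t) = sigma^2, the variance is
  gamma(0) = sigma^2 * (1 + sum_i theta_i^2).
  sum_i theta_i^2 = (0.466)^2 + (-0.411)^2 + (-0.074)^2 = 0.217156 + 0.168921 + 0.005476 = 0.391553.
  gamma(0) = 1 * (1 + 0.391553) = 1 * 1.391553 = 1.391553, which rounds to 1.3916.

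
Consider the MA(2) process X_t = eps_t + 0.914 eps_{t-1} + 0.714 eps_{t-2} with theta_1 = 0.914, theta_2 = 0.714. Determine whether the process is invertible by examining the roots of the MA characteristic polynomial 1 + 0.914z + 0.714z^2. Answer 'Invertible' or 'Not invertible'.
\text{Invertible}

The MA(q) characteristic polynomial is P(z) = 1 + 0.914z + 0.714z^2.
Invertibility requires all roots to lie outside the unit circle, i.e. |z| > 1 for every root.
Set 1 + (0.914) z + (0.714) z^2 = 0, i.e. a z^2 + b z + c = 0 with a = 0.714, b = 0.914, c = 1.
Discriminant D = b^2 - 4ac = (0.914)^2 - 4*(0.714)*1 = 0.835396 - (2.856) = -2.020604.
D < 0, so the roots are the complex-conjugate pair z = (-b +/- i sqrt(-D)) / (2a) = -0.6401 +/- 0.9954i.
For a conjugate pair |z|^2 = z * conj(z) = (product of roots) = c/a = 1/(0.714) = 1.40056, so |z| = sqrt(1.40056) = 1.1835 for both roots.
Moduli of all roots: 1.1835, 1.1835.
All moduli strictly greater than 1? Yes.
Verdict: Invertible.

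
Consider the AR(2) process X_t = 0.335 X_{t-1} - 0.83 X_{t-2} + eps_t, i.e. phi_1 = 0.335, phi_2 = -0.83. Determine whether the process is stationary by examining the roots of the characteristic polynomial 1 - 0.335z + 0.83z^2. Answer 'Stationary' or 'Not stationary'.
\text{Stationary}

The AR(p) characteristic polynomial is P(z) = 1 - 0.335z + 0.83z^2.
Stationarity requires all roots to lie outside the unit circle, i.e. |z| > 1 for every root.
Set 1 + (-0.335) z + (0.83) z^2 = 0, i.e. a z^2 + b z + c = 0 with a = 0.83, b = -0.335, c = 1.
Discriminant D = b^2 - 4ac = (-0.335)^2 - 4*(0.83)*1 = 0.112225 - (3.32) = -3.207775.
D < 0, so the roots are the complex-conjugate pair z = (-b +/- i sqrt(-D)) / (2a) = 0.2018 +/- 1.0789i.
For a conjugate pair |z|^2 = z * conj(z) = (product of roots) = c/a = 1/(0.83) = 1.204819, so |z| = sqrt(1.204819) = 1.0976 for both roots.
Moduli of all roots: 1.0976, 1.0976.
All moduli strictly greater than 1? Yes.
Verdict: Stationary.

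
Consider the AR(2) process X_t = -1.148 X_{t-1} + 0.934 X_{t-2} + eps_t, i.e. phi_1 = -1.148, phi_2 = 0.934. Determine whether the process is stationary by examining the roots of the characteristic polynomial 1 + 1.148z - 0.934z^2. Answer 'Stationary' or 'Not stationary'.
\text{Not stationary}

The AR(p) characteristic polynomial is P(z) = 1 + 1.148z - 0.934z^2.
Stationarity requires all roots to lie outside the unit circle, i.e. |z| > 1 for every root.
Set 1 + (1.148) z + (-0.934) z^2 = 0, i.e. a z^2 + b z + c = 0 with a = -0.934, b = 1.148, c = 1.
Discriminant D = b^2 - 4ac = (1.148)^2 - 4*(-0.934)*1 = 1.317904 - (-3.736) = 5.053904.
D >= 0, so the roots are real: z = (-b +/- sqrt(D)) / (2a) = (-1.148 +/- 2.248089) / (-1.868).
  z_1 = (-1.148 + 2.248089) / (-1.868) = -0.5889,   |z_1| = 0.5889.
  z_2 = (-1.148 - 2.248089) / (-1.868) = 1.818,   |z_2| = 1.818.
Moduli of all roots: 0.5889, 1.8180.
All moduli strictly greater than 1? No.
Verdict: Not stationary.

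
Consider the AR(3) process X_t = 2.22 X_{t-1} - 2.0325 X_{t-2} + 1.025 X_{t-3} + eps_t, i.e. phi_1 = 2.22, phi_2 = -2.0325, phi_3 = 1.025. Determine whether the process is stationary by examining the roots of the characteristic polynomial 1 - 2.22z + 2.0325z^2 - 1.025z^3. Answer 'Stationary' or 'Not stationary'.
\text{Not stationary}

The AR(p) characteristic polynomial is P(z) = 1 - 2.22z + 2.0325z^2 - 1.025z^3.
Stationarity requires all roots to lie outside the unit circle, i.e. |z| > 1 for every root.
Degree 3: look for a simple real root z0 first, then factor out (1 - z/z0) and solve the remaining quadratic.
Testing z0 = 0.8: P(0.8) = 1 + (-2.22)(0.8) + (2.0325)(0.8)^2 + (-1.025)(0.8)^3
  = 1 + (-1.776) + (1.3008) + (-0.5248) = 0.  So z_0 = 0.8 is a root, |z_0| = 0.8.
Divide out the factor (1 - 1.25 z) = (1 - z/z0) (since 1/z0 = 1.25):
  P(z) = (1 - 1.25 z)(1 + (-0.97) z + (0.82) z^2)
  [check: z-coef -0.97 - (1.25) = -2.22; z^2-coef 0.82 - (1.25)(-0.97) = 2.0325; z^3-coef -(1.25)(0.82) = -1.025.]
Remaining roots from the quadratic factor 1 + (-0.97) z + (0.82) z^2:
  Set 1 + (-0.97) z + (0.82) z^2 = 0, i.e. a z^2 + b z + c = 0 with a = 0.82, b = -0.97, c = 1.
  Discriminant D = b^2 - 4ac = (-0.97)^2 - 4*(0.82)*1 = 0.9409 - (3.28) = -2.3391.
  D < 0, so the roots are the complex-conjugate pair z = (-b +/- i sqrt(-D)) / (2a) = 0.5915 +/- 0.9326i.
  For a conjugate pair |z|^2 = z * conj(z) = (product of roots) = c/a = 1/(0.82) = 1.219512, so |z| = sqrt(1.219512) = 1.1043 for both roots.
Moduli of all roots: 0.8000, 1.1043, 1.1043.
All moduli strictly greater than 1? No.
Verdict: Not stationary.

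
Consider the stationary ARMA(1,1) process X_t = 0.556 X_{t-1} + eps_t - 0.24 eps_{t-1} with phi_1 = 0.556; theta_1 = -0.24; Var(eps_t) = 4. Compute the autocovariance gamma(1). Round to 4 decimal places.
\gamma(1) = 1.5855

Multiply the model equation by X_{t-k} and take expectations. With theta_0 = psi_0 = 1 and psi_j the MA(infinity) weights, this gives
  gamma(k) - sum_i phi_i gamma(k-i) = c_k,
  c_k = sigma^2 * sum_{j=k..q} theta_j psi_{j-k}   (c_k = 0 for k > q),
using gamma(-m) = gamma(m).
psi-weights needed (psi_j = theta_j + sum_i phi_i psi_{j-i}):
  psi_1 = theta_1 + phi_1 = -0.24 + (0.556) = 0.316
Right-hand sides:
  c_0 = sigma^2 (1 + theta_1 psi_1) = 4 * (1 + (-0.24)(0.316)) = 4 * 0.92416 = 3.69664
  c_1 = sigma^2 theta_1 = 4 * (-0.24) = -0.96
  c_2 = 0
Equations for k = 0 and k = 1 (AR order 1):
  gamma(0) = phi_1 gamma(1) + c_0
  gamma(1) = phi_1 gamma(0) + c_1
Substituting the second into the first: gamma(0) (1 - phi_1^2) = c_0 + phi_1 c_1, so
  gamma(0) = (c_0 + phi_1 c_1) / (1 - phi_1^2) = (3.69664 + (0.556)(-0.96)) / (1 - (0.556)^2) = 3.16288 / 0.690864 = 4.578151.
  gamma(1) = phi_1 gamma(0) + c_1 = (0.556)(4.578151) + (-0.96) = 1.585452.
Therefore gamma(1) = 1.5855 (to 4 decimal places).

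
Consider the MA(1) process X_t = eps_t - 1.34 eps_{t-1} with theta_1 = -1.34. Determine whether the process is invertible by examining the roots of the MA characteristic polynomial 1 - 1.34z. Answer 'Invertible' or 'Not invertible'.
\text{Not invertible}

The MA(q) characteristic polynomial is P(z) = 1 - 1.34z.
Invertibility requires all roots to lie outside the unit circle, i.e. |z| > 1 for every root.
This is linear in z: 1 + (-1.34) z = 0  =>  z = -1/(-1.34) = 0.746269,  |z| = 0.746269.
Moduli of all roots: 0.7463.
All moduli strictly greater than 1? No.
Verdict: Not invertible.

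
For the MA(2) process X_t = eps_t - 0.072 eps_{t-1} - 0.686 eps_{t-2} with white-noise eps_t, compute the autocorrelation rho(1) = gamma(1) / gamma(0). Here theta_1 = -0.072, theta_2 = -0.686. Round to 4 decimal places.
\rho(1) = -0.0153

For an MA(q) process with theta_0 = 1, the autocovariance is
  gamma(k) = sigma^2 * sum_{i=0..q-k} theta_i * theta_{i+k},
and rho(k) = gamma(k) / gamma(0). Sigma^2 cancels.
  numerator   = (1)*(-0.072) + (-0.072)*(-0.686) = -0.022608.
  denominator = (1)^2 + (-0.072)^2 + (-0.686)^2 = 1.47578.
  rho(1) = -0.022608 / 1.47578 = -0.0153.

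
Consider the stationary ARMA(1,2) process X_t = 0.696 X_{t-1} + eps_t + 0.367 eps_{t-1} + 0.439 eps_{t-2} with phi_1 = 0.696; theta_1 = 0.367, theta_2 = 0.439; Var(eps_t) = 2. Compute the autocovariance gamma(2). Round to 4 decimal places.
\gamma(2) = 6.7134

Multiply the model equation by X_{t-k} and take expectations. With theta_0 = psi_0 = 1 and psi_j the MA(infinity) weights, this gives
  gamma(k) - sum_i phi_i gamma(k-i) = c_k,
  c_k = sigma^2 * sum_{j=k..q} theta_j psi_{j-k}   (c_k = 0 for k > q),
using gamma(-m) = gamma(m).
psi-weights needed (psi_j = theta_j + sum_i phi_i psi_{j-i}):
  psi_1 = theta_1 + phi_1 = 0.367 + (0.696) = 1.063
  psi_2 = theta_2 + phi_1 psi_1 = 0.439 + (0.696)(1.063) = 1.178848
Right-hand sides:
  c_0 = sigma^2 (1 + theta_1 psi_1 + theta_2 psi_2) = 2 * (1 + (0.367)(1.063) + (0.439)(1.178848)) = 2 * 1.907635 = 3.815271
  c_1 = sigma^2 (theta_1 + theta_2 psi_1) = 2 * (0.367 + (0.439)(1.063)) = 1.667314
  c_2 = sigma^2 theta_2 = 2 * (0.439) = 0.878
Equations for k = 0 and k = 1 (AR order 1):
  gamma(0) = phi_1 gamma(1) + c_0
  gamma(1) = phi_1 gamma(0) + c_1
Substituting the second into the first: gamma(0) (1 - phi_1^2) = c_0 + phi_1 c_1, so
  gamma(0) = (c_0 + phi_1 c_1) / (1 - phi_1^2) = (3.815271 + (0.696)(1.667314)) / (1 - (0.696)^2) = 4.975721 / 0.515584 = 9.650651.
  gamma(1) = phi_1 gamma(0) + c_1 = (0.696)(9.650651) + (1.667314) = 8.384167.
For k = 2: gamma(2) = phi_1 gamma(1) + c_2
  = (0.696)(8.384167) + (0.878) = 6.71338.
Therefore gamma(2) = 6.7134 (to 4 decimal places).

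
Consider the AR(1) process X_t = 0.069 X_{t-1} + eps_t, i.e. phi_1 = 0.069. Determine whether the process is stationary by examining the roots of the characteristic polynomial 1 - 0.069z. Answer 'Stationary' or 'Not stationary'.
\text{Stationary}

The AR(p) characteristic polynomial is P(z) = 1 - 0.069z.
Stationarity requires all roots to lie outside the unit circle, i.e. |z| > 1 for every root.
This is linear in z: 1 + (-0.069) z = 0  =>  z = -1/(-0.069) = 14.492754,  |z| = 14.492754.
Moduli of all roots: 14.4928.
All moduli strictly greater than 1? Yes.
Verdict: Stationary.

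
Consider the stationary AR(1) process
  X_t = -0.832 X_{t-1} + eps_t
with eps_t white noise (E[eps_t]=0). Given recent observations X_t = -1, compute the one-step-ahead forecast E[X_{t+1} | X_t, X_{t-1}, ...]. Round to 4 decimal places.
E[X_{t+1} \mid \mathcal F_t] = 0.8320

For an AR(p) model X_t = c + sum_i phi_i X_{t-i} + eps_t, the
one-step-ahead conditional mean is
  E[X_{t+1} | X_t, ...] = c + sum_i phi_i X_{t+1-i}.
Substitute known values:
  E[X_{t+1} | ...] = (-0.832) * (-1)
                   = 0.8320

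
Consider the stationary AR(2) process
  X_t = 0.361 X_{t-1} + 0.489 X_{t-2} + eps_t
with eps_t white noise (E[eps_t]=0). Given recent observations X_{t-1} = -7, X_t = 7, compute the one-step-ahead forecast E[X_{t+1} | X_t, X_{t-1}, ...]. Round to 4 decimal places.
E[X_{t+1} \mid \mathcal F_t] = -0.8960

For an AR(p) model X_t = c + sum_i phi_i X_{t-i} + eps_t, the
one-step-ahead conditional mean is
  E[X_{t+1} | X_t, ...] = c + sum_i phi_i X_{t+1-i}.
Substitute known values:
  E[X_{t+1} | ...] = (0.361) * (7) + (0.489) * (-7)
                   = -0.8960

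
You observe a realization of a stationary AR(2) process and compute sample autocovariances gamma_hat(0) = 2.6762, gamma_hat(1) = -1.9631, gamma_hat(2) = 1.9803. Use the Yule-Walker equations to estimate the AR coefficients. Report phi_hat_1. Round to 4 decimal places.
\hat\phi_{1} = -0.4129

The Yule-Walker equations for an AR(p) process read, in matrix form,
  Gamma_p phi = r_p,   with   (Gamma_p)_{ij} = gamma(|i - j|),
                       (r_p)_i = gamma(i),   i,j = 1..p.
Substitute the sample gammas (Toeplitz matrix and right-hand side of size 2):
  Gamma_p = [[2.6762, -1.9631], [-1.9631, 2.6762]]
  r_p     = [-1.9631, 1.9803]
Written out:
  2.6762 phi_1 - 1.9631 phi_2 = -1.9631
  -1.9631 phi_1 + 2.6762 phi_2 = 1.9803
Solve by Cramer's rule:
  det = gamma(0)^2 - gamma(1)^2 = (2.6762)^2 - (-1.9631)^2 = 7.16204644 - 3.85376161 = 3.30828483
  phi_hat_1 = [gamma(1) gamma(0) - gamma(1) gamma(2)] / det = [(-1.9631)(2.6762) - (-1.9631)(1.9803)] / 3.30828483 = -1.36612129 / 3.30828483 = -0.4129
  phi_hat_2 = [gamma(0) gamma(2) - gamma(1)^2] / det = [(2.6762)(1.9803) - (-1.9631)^2] / 3.30828483 = 1.44591725 / 3.30828483 = 0.4371
So phi_hat = [-0.4129, 0.4371].
Therefore phi_hat_1 = -0.4129.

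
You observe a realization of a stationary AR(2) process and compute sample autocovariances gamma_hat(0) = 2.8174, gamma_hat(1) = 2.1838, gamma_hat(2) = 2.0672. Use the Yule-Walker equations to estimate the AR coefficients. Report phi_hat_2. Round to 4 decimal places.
\hat\phi_{2} = 0.3330

The Yule-Walker equations for an AR(p) process read, in matrix form,
  Gamma_p phi = r_p,   with   (Gamma_p)_{ij} = gamma(|i - j|),
                       (r_p)_i = gamma(i),   i,j = 1..p.
Substitute the sample gammas (Toeplitz matrix and right-hand side of size 2):
  Gamma_p = [[2.8174, 2.1838], [2.1838, 2.8174]]
  r_p     = [2.1838, 2.0672]
Written out:
  2.8174 phi_1 + 2.1838 phi_2 = 2.1838
  2.1838 phi_1 + 2.8174 phi_2 = 2.0672
Solve by Cramer's rule:
  det = gamma(0)^2 - gamma(1)^2 = (2.8174)^2 - (2.1838)^2 = 7.93774276 - 4.76898244 = 3.16876032
  phi_hat_1 = [gamma(1) gamma(0) - gamma(1) gamma(2)] / det = [(2.1838)(2.8174) - (2.1838)(2.0672)] / 3.16876032 = 1.63828676 / 3.16876032 = 0.517
  phi_hat_2 = [gamma(0) gamma(2) - gamma(1)^2] / det = [(2.8174)(2.0672) - (2.1838)^2] / 3.16876032 = 1.05514684 / 3.16876032 = 0.333
So phi_hat = [0.5170, 0.3330].
Therefore phi_hat_2 = 0.3330.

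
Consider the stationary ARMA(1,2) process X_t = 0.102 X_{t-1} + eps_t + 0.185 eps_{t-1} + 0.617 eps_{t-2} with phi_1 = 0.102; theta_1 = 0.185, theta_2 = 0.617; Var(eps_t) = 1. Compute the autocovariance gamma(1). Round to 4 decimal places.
\gamma(1) = 0.5155

Multiply the model equation by X_{t-k} and take expectations. With theta_0 = psi_0 = 1 and psi_j the MA(infinity) weights, this gives
  gamma(k) - sum_i phi_i gamma(k-i) = c_k,
  c_k = sigma^2 * sum_{j=k..q} theta_j psi_{j-k}   (c_k = 0 for k > q),
using gamma(-m) = gamma(m).
psi-weights needed (psi_j = theta_j + sum_i phi_i psi_{j-i}):
  psi_1 = theta_1 + phi_1 = 0.185 + (0.102) = 0.287
  psi_2 = theta_2 + phi_1 psi_1 = 0.617 + (0.102)(0.287) = 0.646274
Right-hand sides:
  c_0 = sigma^2 (1 + theta_1 psi_1 + theta_2 psi_2) = 1 * (1 + (0.185)(0.287) + (0.617)(0.646274)) = 1 * 1.451846 = 1.451846
  c_1 = sigma^2 (theta_1 + theta_2 psi_1) = 1 * (0.185 + (0.617)(0.287)) = 0.362079
  c_2 = sigma^2 theta_2 = 1 * (0.617) = 0.617
Equations for k = 0 and k = 1 (AR order 1):
  gamma(0) = phi_1 gamma(1) + c_0
  gamma(1) = phi_1 gamma(0) + c_1
Substituting the second into the first: gamma(0) (1 - phi_1^2) = c_0 + phi_1 c_1, so
  gamma(0) = (c_0 + phi_1 c_1) / (1 - phi_1^2) = (1.451846 + (0.102)(0.362079)) / (1 - (0.102)^2) = 1.488778 / 0.989596 = 1.50443.
  gamma(1) = phi_1 gamma(0) + c_1 = (0.102)(1.50443) + (0.362079) = 0.515531.
Therefore gamma(1) = 0.5155 (to 4 decimal places).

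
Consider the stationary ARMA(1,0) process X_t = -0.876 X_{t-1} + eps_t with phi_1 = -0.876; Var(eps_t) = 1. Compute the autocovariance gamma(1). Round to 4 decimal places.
\gamma(1) = -3.7657

Multiply the model equation by X_{t-k} and take expectations. With theta_0 = psi_0 = 1 and psi_j the MA(infinity) weights, this gives
  gamma(k) - sum_i phi_i gamma(k-i) = c_k,
  c_k = sigma^2 * sum_{j=k..q} theta_j psi_{j-k}   (c_k = 0 for k > q),
using gamma(-m) = gamma(m).
Pure AR (q = 0): c_0 = sigma^2 = 1, c_k = 0 for k >= 1.
Equations for k = 0 and k = 1 (AR order 1):
  gamma(0) = phi_1 gamma(1) + c_0
  gamma(1) = phi_1 gamma(0) + c_1
Substituting the second into the first: gamma(0) (1 - phi_1^2) = c_0 + phi_1 c_1, so
  gamma(0) = c_0 / (1 - phi_1^2) = 1 / (1 - (-0.876)^2) = 1 / 0.232624 = 4.298783.
  gamma(1) = phi_1 gamma(0) = (-0.876)(4.298783) = -3.765734.
Therefore gamma(1) = -3.7657 (to 4 decimal places).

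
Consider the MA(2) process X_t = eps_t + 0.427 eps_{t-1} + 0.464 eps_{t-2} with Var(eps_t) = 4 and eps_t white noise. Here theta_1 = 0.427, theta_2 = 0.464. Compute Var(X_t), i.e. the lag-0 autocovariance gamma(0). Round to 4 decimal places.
\gamma(0) = 5.5905

For an MA(q) process X_t = eps_t + sum_i theta_i eps_{t-i} with
Var(eps_t) = sigma^2, the variance is
  gamma(0) = sigma^2 * (1 + sum_i theta_i^2).
  sum_i theta_i^2 = (0.427)^2 + (0.464)^2 = 0.182329 + 0.215296 = 0.397625.
  gamma(0) = 4 * (1 + 0.397625) = 4 * 1.397625 = 5.5905.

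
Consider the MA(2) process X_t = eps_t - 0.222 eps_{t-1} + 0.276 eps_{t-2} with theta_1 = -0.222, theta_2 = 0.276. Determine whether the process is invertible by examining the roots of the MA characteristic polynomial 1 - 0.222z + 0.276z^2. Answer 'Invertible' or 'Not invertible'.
\text{Invertible}

The MA(q) characteristic polynomial is P(z) = 1 - 0.222z + 0.276z^2.
Invertibility requires all roots to lie outside the unit circle, i.e. |z| > 1 for every root.
Set 1 + (-0.222) z + (0.276) z^2 = 0, i.e. a z^2 + b z + c = 0 with a = 0.276, b = -0.222, c = 1.
Discriminant D = b^2 - 4ac = (-0.222)^2 - 4*(0.276)*1 = 0.049284 - (1.104) = -1.054716.
D < 0, so the roots are the complex-conjugate pair z = (-b +/- i sqrt(-D)) / (2a) = 0.4022 +/- 1.8605i.
For a conjugate pair |z|^2 = z * conj(z) = (product of roots) = c/a = 1/(0.276) = 3.623188, so |z| = sqrt(3.623188) = 1.9035 for both roots.
Moduli of all roots: 1.9035, 1.9035.
All moduli strictly greater than 1? Yes.
Verdict: Invertible.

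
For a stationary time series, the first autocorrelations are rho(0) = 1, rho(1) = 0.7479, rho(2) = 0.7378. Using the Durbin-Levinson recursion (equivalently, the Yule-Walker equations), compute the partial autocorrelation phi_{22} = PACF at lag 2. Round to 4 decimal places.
\phi_{22} = 0.4050

The PACF at lag k is phi_{kk}, the last component of the solution
to the Yule-Walker system G_k phi = r_k where
  (G_k)_{ij} = rho(|i - j|), (r_k)_i = rho(i), i,j = 1..k.
Equivalently, Durbin-Levinson gives phi_{kk} iteratively:
  phi_{11} = rho(1)
  phi_{kk} = [rho(k) - sum_{j=1..k-1} phi_{k-1,j} rho(k-j)]
            / [1 - sum_{j=1..k-1} phi_{k-1,j} rho(j)],
  phi_{k,j} = phi_{k-1,j} - phi_{kk} phi_{k-1,k-j},  j = 1..k-1.
Step k = 1:
  phi_11 = rho(1) = 0.7479.
Step k = 2:
  phi_22 = [rho(2) - phi_11 rho(1)] / [1 - phi_11 rho(1)] = [0.7378 - (0.7479)(0.7479)] / [1 - (0.7479)(0.7479)]
         = 0.17844559 / 0.44064559 = 0.405.
Therefore phi_{22} = 0.4050.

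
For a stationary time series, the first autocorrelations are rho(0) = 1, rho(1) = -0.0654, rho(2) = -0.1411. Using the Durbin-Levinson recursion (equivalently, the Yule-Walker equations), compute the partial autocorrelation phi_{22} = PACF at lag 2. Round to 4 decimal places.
\phi_{22} = -0.1460

The PACF at lag k is phi_{kk}, the last component of the solution
to the Yule-Walker system G_k phi = r_k where
  (G_k)_{ij} = rho(|i - j|), (r_k)_i = rho(i), i,j = 1..k.
Equivalently, Durbin-Levinson gives phi_{kk} iteratively:
  phi_{11} = rho(1)
  phi_{kk} = [rho(k) - sum_{j=1..k-1} phi_{k-1,j} rho(k-j)]
            / [1 - sum_{j=1..k-1} phi_{k-1,j} rho(j)],
  phi_{k,j} = phi_{k-1,j} - phi_{kk} phi_{k-1,k-j},  j = 1..k-1.
Step k = 1:
  phi_11 = rho(1) = -0.0654.
Step k = 2:
  phi_22 = [rho(2) - phi_11 rho(1)] / [1 - phi_11 rho(1)] = [-0.1411 - (-0.0654)(-0.0654)] / [1 - (-0.0654)(-0.0654)]
         = -0.14537716 / 0.99572284 = -0.146.
Therefore phi_{22} = -0.1460.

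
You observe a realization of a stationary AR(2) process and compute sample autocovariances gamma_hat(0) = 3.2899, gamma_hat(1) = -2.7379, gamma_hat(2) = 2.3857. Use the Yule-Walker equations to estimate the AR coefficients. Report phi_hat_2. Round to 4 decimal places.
\hat\phi_{2} = 0.1060

The Yule-Walker equations for an AR(p) process read, in matrix form,
  Gamma_p phi = r_p,   with   (Gamma_p)_{ij} = gamma(|i - j|),
                       (r_p)_i = gamma(i),   i,j = 1..p.
Substitute the sample gammas (Toeplitz matrix and right-hand side of size 2):
  Gamma_p = [[3.2899, -2.7379], [-2.7379, 3.2899]]
  r_p     = [-2.7379, 2.3857]
Written out:
  3.2899 phi_1 - 2.7379 phi_2 = -2.7379
  -2.7379 phi_1 + 3.2899 phi_2 = 2.3857
Solve by Cramer's rule:
  det = gamma(0)^2 - gamma(1)^2 = (3.2899)^2 - (-2.7379)^2 = 10.82344201 - 7.49609641 = 3.3273456
  phi_hat_1 = [gamma(1) gamma(0) - gamma(1) gamma(2)] / det = [(-2.7379)(3.2899) - (-2.7379)(2.3857)] / 3.3273456 = -2.47560918 / 3.3273456 = -0.744
  phi_hat_2 = [gamma(0) gamma(2) - gamma(1)^2] / det = [(3.2899)(2.3857) - (-2.7379)^2] / 3.3273456 = 0.35261802 / 3.3273456 = 0.106
So phi_hat = [-0.7440, 0.1060].
Therefore phi_hat_2 = 0.1060.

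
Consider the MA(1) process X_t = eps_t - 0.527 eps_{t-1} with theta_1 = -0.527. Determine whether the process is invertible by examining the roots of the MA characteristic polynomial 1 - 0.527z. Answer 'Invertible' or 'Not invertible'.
\text{Invertible}

The MA(q) characteristic polynomial is P(z) = 1 - 0.527z.
Invertibility requires all roots to lie outside the unit circle, i.e. |z| > 1 for every root.
This is linear in z: 1 + (-0.527) z = 0  =>  z = -1/(-0.527) = 1.897533,  |z| = 1.897533.
Moduli of all roots: 1.8975.
All moduli strictly greater than 1? Yes.
Verdict: Invertible.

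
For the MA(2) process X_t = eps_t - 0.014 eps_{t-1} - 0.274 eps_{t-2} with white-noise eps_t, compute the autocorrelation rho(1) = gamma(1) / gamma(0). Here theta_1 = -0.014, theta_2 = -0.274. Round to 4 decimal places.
\rho(1) = -0.0095

For an MA(q) process with theta_0 = 1, the autocovariance is
  gamma(k) = sigma^2 * sum_{i=0..q-k} theta_i * theta_{i+k},
and rho(k) = gamma(k) / gamma(0). Sigma^2 cancels.
  numerator   = (1)*(-0.014) + (-0.014)*(-0.274) = -0.010164.
  denominator = (1)^2 + (-0.014)^2 + (-0.274)^2 = 1.075272.
  rho(1) = -0.010164 / 1.075272 = -0.0095.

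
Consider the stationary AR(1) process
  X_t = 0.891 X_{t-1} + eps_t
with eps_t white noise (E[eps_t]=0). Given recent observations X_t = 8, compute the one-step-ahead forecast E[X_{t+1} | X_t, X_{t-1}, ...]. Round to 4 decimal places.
E[X_{t+1} \mid \mathcal F_t] = 7.1280

For an AR(p) model X_t = c + sum_i phi_i X_{t-i} + eps_t, the
one-step-ahead conditional mean is
  E[X_{t+1} | X_t, ...] = c + sum_i phi_i X_{t+1-i}.
Substitute known values:
  E[X_{t+1} | ...] = (0.891) * (8)
                   = 7.1280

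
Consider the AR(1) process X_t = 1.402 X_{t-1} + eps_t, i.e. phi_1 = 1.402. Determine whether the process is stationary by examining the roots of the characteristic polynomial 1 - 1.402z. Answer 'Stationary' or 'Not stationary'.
\text{Not stationary}

The AR(p) characteristic polynomial is P(z) = 1 - 1.402z.
Stationarity requires all roots to lie outside the unit circle, i.e. |z| > 1 for every root.
This is linear in z: 1 + (-1.402) z = 0  =>  z = -1/(-1.402) = 0.713267,  |z| = 0.713267.
Moduli of all roots: 0.7133.
All moduli strictly greater than 1? No.
Verdict: Not stationary.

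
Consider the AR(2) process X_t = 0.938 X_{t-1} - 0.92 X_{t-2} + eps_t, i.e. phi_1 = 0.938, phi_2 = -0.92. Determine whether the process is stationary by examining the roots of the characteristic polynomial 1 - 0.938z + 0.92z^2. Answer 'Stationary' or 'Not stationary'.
\text{Stationary}

The AR(p) characteristic polynomial is P(z) = 1 - 0.938z + 0.92z^2.
Stationarity requires all roots to lie outside the unit circle, i.e. |z| > 1 for every root.
Set 1 + (-0.938) z + (0.92) z^2 = 0, i.e. a z^2 + b z + c = 0 with a = 0.92, b = -0.938, c = 1.
Discriminant D = b^2 - 4ac = (-0.938)^2 - 4*(0.92)*1 = 0.879844 - (3.68) = -2.800156.
D < 0, so the roots are the complex-conjugate pair z = (-b +/- i sqrt(-D)) / (2a) = 0.5098 +/- 0.9094i.
For a conjugate pair |z|^2 = z * conj(z) = (product of roots) = c/a = 1/(0.92) = 1.086957, so |z| = sqrt(1.086957) = 1.0426 for both roots.
Moduli of all roots: 1.0426, 1.0426.
All moduli strictly greater than 1? Yes.
Verdict: Stationary.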